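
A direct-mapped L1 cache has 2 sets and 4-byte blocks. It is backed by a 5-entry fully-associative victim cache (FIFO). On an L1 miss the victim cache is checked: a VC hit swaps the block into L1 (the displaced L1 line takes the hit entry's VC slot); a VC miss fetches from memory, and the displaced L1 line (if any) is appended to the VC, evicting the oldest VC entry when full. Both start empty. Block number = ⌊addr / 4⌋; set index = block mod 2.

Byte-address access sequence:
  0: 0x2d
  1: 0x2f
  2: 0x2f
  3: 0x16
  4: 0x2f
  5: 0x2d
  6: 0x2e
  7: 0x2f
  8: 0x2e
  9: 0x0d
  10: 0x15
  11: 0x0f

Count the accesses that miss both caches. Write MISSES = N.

0: 0x2d (blk 11, set 1) → MISS  vc=[]
1: 0x2f (blk 11, set 1) → L1-HIT  vc=[]
2: 0x2f (blk 11, set 1) → L1-HIT  vc=[]
3: 0x16 (blk 5, set 1) → MISS  vc=[11]
4: 0x2f (blk 11, set 1) → VC-HIT  vc=[5]
5: 0x2d (blk 11, set 1) → L1-HIT  vc=[5]
6: 0x2e (blk 11, set 1) → L1-HIT  vc=[5]
7: 0x2f (blk 11, set 1) → L1-HIT  vc=[5]
8: 0x2e (blk 11, set 1) → L1-HIT  vc=[5]
9: 0xd (blk 3, set 1) → MISS  vc=[5, 11]
10: 0x15 (blk 5, set 1) → VC-HIT  vc=[3, 11]
11: 0xf (blk 3, set 1) → VC-HIT  vc=[5, 11]

MISSES = 3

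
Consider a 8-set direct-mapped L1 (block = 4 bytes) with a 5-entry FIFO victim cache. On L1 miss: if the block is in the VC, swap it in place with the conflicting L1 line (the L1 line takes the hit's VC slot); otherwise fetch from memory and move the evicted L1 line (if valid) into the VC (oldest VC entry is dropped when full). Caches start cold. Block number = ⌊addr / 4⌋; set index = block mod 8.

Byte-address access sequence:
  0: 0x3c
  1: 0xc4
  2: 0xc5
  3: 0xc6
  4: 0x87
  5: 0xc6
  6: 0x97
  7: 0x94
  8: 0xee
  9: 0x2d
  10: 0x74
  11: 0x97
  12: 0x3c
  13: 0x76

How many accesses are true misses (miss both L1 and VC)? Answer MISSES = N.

#0 0x3c→b15/s7 MISS; vc=[]
#1 0xc4→b49/s1 MISS; vc=[]
#2 0xc5→b49/s1 L1-HIT; vc=[]
#3 0xc6→b49/s1 L1-HIT; vc=[]
#4 0x87→b33/s1 MISS; vc=[49]
#5 0xc6→b49/s1 VC-HIT; vc=[33]
#6 0x97→b37/s5 MISS; vc=[33]
#7 0x94→b37/s5 L1-HIT; vc=[33]
#8 0xee→b59/s3 MISS; vc=[33]
#9 0x2d→b11/s3 MISS; vc=[33,59]
#10 0x74→b29/s5 MISS; vc=[33,59,37]
#11 0x97→b37/s5 VC-HIT; vc=[33,59,29]
#12 0x3c→b15/s7 L1-HIT; vc=[33,59,29]
#13 0x76→b29/s5 VC-HIT; vc=[33,59,37]

MISSES = 7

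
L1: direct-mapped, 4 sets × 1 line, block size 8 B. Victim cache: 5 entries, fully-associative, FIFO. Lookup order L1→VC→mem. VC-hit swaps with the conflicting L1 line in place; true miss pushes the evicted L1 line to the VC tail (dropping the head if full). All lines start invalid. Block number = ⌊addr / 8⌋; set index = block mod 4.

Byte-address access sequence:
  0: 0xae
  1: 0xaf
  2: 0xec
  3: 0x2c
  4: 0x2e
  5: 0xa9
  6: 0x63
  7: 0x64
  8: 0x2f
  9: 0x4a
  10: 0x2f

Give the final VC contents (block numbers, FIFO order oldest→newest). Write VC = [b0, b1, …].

  [0] addr=0xae blk=21 s=1: MISS | VC []
  [1] addr=0xaf blk=21 s=1: L1-HIT | VC []
  [2] addr=0xec blk=29 s=1: MISS | VC [21]
  [3] addr=0x2c blk=5 s=1: MISS | VC [21, 29]
  [4] addr=0x2e blk=5 s=1: L1-HIT | VC [21, 29]
  [5] addr=0xa9 blk=21 s=1: VC-HIT | VC [5, 29]
  [6] addr=0x63 blk=12 s=0: MISS | VC [5, 29]
  [7] addr=0x64 blk=12 s=0: L1-HIT | VC [5, 29]
  [8] addr=0x2f blk=5 s=1: VC-HIT | VC [21, 29]
  [9] addr=0x4a blk=9 s=1: MISS | VC [21, 29, 5]
  [10] addr=0x2f blk=5 s=1: VC-HIT | VC [21, 29, 9]

VC = [21, 29, 9]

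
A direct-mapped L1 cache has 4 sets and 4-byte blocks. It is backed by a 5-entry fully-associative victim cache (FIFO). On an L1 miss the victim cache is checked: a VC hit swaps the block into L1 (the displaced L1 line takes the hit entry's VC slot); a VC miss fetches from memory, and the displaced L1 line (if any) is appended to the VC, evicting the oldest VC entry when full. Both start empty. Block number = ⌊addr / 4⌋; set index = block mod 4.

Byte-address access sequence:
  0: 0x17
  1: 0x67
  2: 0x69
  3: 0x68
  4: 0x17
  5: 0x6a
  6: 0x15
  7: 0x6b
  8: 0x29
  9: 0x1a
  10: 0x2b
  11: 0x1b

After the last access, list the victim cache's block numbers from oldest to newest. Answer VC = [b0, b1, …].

VC = [25, 26, 10]

#0 0x17→b5/s1 MISS; vc=[]
#1 0x67→b25/s1 MISS; vc=[5]
#2 0x69→b26/s2 MISS; vc=[5]
#3 0x68→b26/s2 L1-HIT; vc=[5]
#4 0x17→b5/s1 VC-HIT; vc=[25]
#5 0x6a→b26/s2 L1-HIT; vc=[25]
#6 0x15→b5/s1 L1-HIT; vc=[25]
#7 0x6b→b26/s2 L1-HIT; vc=[25]
#8 0x29→b10/s2 MISS; vc=[25,26]
#9 0x1a→b6/s2 MISS; vc=[25,26,10]
#10 0x2b→b10/s2 VC-HIT; vc=[25,26,6]
#11 0x1b→b6/s2 VC-HIT; vc=[25,26,10]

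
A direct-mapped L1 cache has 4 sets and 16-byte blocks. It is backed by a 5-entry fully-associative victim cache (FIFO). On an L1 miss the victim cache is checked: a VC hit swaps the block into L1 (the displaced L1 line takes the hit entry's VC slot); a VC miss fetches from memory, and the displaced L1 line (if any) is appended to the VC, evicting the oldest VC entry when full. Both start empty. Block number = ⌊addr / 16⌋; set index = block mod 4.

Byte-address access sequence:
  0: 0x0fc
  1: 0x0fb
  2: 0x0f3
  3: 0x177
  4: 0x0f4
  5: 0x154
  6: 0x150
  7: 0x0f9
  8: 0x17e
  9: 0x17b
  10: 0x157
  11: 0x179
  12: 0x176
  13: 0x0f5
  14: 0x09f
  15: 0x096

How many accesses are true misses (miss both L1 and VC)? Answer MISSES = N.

MISSES = 4

0: 0xfc (blk 15, set 3) → MISS  vc=[]
1: 0xfb (blk 15, set 3) → L1-HIT  vc=[]
2: 0xf3 (blk 15, set 3) → L1-HIT  vc=[]
3: 0x177 (blk 23, set 3) → MISS  vc=[15]
4: 0xf4 (blk 15, set 3) → VC-HIT  vc=[23]
5: 0x154 (blk 21, set 1) → MISS  vc=[23]
6: 0x150 (blk 21, set 1) → L1-HIT  vc=[23]
7: 0xf9 (blk 15, set 3) → L1-HIT  vc=[23]
8: 0x17e (blk 23, set 3) → VC-HIT  vc=[15]
9: 0x17b (blk 23, set 3) → L1-HIT  vc=[15]
10: 0x157 (blk 21, set 1) → L1-HIT  vc=[15]
11: 0x179 (blk 23, set 3) → L1-HIT  vc=[15]
12: 0x176 (blk 23, set 3) → L1-HIT  vc=[15]
13: 0xf5 (blk 15, set 3) → VC-HIT  vc=[23]
14: 0x9f (blk 9, set 1) → MISS  vc=[23, 21]
15: 0x96 (blk 9, set 1) → L1-HIT  vc=[23, 21]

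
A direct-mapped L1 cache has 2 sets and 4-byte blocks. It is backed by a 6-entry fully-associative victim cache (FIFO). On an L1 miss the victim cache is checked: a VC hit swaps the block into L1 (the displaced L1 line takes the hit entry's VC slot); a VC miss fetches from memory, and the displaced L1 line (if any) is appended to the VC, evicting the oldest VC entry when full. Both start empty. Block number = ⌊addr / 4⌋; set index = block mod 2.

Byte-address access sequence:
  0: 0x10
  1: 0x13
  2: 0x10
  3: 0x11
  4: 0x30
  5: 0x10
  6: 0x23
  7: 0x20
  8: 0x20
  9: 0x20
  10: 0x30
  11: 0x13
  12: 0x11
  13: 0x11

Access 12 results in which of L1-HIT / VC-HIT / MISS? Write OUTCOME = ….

OUTCOME = L1-HIT

  [0] addr=0x10 blk=4 s=0: MISS | VC []
  [1] addr=0x13 blk=4 s=0: L1-HIT | VC []
  [2] addr=0x10 blk=4 s=0: L1-HIT | VC []
  [3] addr=0x11 blk=4 s=0: L1-HIT | VC []
  [4] addr=0x30 blk=12 s=0: MISS | VC [4]
  [5] addr=0x10 blk=4 s=0: VC-HIT | VC [12]
  [6] addr=0x23 blk=8 s=0: MISS | VC [12, 4]
  [7] addr=0x20 blk=8 s=0: L1-HIT | VC [12, 4]
  [8] addr=0x20 blk=8 s=0: L1-HIT | VC [12, 4]
  [9] addr=0x20 blk=8 s=0: L1-HIT | VC [12, 4]
  [10] addr=0x30 blk=12 s=0: VC-HIT | VC [8, 4]
  [11] addr=0x13 blk=4 s=0: VC-HIT | VC [8, 12]
  [12] addr=0x11 blk=4 s=0: L1-HIT | VC [8, 12]
  [13] addr=0x11 blk=4 s=0: L1-HIT | VC [8, 12]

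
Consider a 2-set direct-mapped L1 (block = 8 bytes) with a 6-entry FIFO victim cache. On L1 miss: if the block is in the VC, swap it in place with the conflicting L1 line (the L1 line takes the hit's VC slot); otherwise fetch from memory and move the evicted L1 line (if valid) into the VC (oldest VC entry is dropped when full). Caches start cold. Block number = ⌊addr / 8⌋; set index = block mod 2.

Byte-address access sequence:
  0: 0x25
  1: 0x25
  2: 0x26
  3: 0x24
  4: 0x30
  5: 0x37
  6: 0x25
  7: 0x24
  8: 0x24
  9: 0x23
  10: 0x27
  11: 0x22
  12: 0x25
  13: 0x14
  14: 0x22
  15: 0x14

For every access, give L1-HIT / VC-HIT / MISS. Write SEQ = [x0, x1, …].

  [0] addr=0x25 blk=4 s=0: MISS | VC []
  [1] addr=0x25 blk=4 s=0: L1-HIT | VC []
  [2] addr=0x26 blk=4 s=0: L1-HIT | VC []
  [3] addr=0x24 blk=4 s=0: L1-HIT | VC []
  [4] addr=0x30 blk=6 s=0: MISS | VC [4]
  [5] addr=0x37 blk=6 s=0: L1-HIT | VC [4]
  [6] addr=0x25 blk=4 s=0: VC-HIT | VC [6]
  [7] addr=0x24 blk=4 s=0: L1-HIT | VC [6]
  [8] addr=0x24 blk=4 s=0: L1-HIT | VC [6]
  [9] addr=0x23 blk=4 s=0: L1-HIT | VC [6]
  [10] addr=0x27 blk=4 s=0: L1-HIT | VC [6]
  [11] addr=0x22 blk=4 s=0: L1-HIT | VC [6]
  [12] addr=0x25 blk=4 s=0: L1-HIT | VC [6]
  [13] addr=0x14 blk=2 s=0: MISS | VC [6, 4]
  [14] addr=0x22 blk=4 s=0: VC-HIT | VC [6, 2]
  [15] addr=0x14 blk=2 s=0: VC-HIT | VC [6, 4]

SEQ = [MISS, L1-HIT, L1-HIT, L1-HIT, MISS, L1-HIT, VC-HIT, L1-HIT, L1-HIT, L1-HIT, L1-HIT, L1-HIT, L1-HIT, MISS, VC-HIT, VC-HIT]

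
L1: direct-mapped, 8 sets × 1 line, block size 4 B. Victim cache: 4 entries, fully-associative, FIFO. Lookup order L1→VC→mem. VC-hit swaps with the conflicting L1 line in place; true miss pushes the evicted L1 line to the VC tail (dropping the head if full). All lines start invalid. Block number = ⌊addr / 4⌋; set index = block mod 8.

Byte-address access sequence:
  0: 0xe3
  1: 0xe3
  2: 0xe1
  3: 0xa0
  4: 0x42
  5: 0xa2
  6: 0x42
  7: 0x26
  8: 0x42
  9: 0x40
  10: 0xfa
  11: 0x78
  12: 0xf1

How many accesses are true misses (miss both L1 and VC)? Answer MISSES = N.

MISSES = 7

  [0] addr=0xe3 blk=56 s=0: MISS | VC []
  [1] addr=0xe3 blk=56 s=0: L1-HIT | VC []
  [2] addr=0xe1 blk=56 s=0: L1-HIT | VC []
  [3] addr=0xa0 blk=40 s=0: MISS | VC [56]
  [4] addr=0x42 blk=16 s=0: MISS | VC [56, 40]
  [5] addr=0xa2 blk=40 s=0: VC-HIT | VC [56, 16]
  [6] addr=0x42 blk=16 s=0: VC-HIT | VC [56, 40]
  [7] addr=0x26 blk=9 s=1: MISS | VC [56, 40]
  [8] addr=0x42 blk=16 s=0: L1-HIT | VC [56, 40]
  [9] addr=0x40 blk=16 s=0: L1-HIT | VC [56, 40]
  [10] addr=0xfa blk=62 s=6: MISS | VC [56, 40]
  [11] addr=0x78 blk=30 s=6: MISS | VC [56, 40, 62]
  [12] addr=0xf1 blk=60 s=4: MISS | VC [56, 40, 62]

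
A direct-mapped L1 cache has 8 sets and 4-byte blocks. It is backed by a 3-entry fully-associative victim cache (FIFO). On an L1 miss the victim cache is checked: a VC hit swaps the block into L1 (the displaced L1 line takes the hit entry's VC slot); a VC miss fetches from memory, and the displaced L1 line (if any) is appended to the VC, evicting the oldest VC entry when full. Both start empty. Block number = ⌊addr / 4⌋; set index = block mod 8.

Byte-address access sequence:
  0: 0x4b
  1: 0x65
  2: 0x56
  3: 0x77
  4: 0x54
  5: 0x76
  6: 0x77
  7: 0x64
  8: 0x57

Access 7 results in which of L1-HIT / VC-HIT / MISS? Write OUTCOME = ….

OUTCOME = L1-HIT

#0 0x4b→b18/s2 MISS; vc=[]
#1 0x65→b25/s1 MISS; vc=[]
#2 0x56→b21/s5 MISS; vc=[]
#3 0x77→b29/s5 MISS; vc=[21]
#4 0x54→b21/s5 VC-HIT; vc=[29]
#5 0x76→b29/s5 VC-HIT; vc=[21]
#6 0x77→b29/s5 L1-HIT; vc=[21]
#7 0x64→b25/s1 L1-HIT; vc=[21]
#8 0x57→b21/s5 VC-HIT; vc=[29]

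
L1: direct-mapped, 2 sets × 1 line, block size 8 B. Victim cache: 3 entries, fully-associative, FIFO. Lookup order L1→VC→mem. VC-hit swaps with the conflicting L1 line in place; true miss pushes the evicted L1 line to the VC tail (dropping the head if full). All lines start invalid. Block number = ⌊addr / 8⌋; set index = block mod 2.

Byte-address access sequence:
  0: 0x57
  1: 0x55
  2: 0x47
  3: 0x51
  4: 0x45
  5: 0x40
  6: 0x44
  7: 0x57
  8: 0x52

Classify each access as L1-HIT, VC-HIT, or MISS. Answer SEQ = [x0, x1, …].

SEQ = [MISS, L1-HIT, MISS, VC-HIT, VC-HIT, L1-HIT, L1-HIT, VC-HIT, L1-HIT]

#0 0x57→b10/s0 MISS; vc=[]
#1 0x55→b10/s0 L1-HIT; vc=[]
#2 0x47→b8/s0 MISS; vc=[10]
#3 0x51→b10/s0 VC-HIT; vc=[8]
#4 0x45→b8/s0 VC-HIT; vc=[10]
#5 0x40→b8/s0 L1-HIT; vc=[10]
#6 0x44→b8/s0 L1-HIT; vc=[10]
#7 0x57→b10/s0 VC-HIT; vc=[8]
#8 0x52→b10/s0 L1-HIT; vc=[8]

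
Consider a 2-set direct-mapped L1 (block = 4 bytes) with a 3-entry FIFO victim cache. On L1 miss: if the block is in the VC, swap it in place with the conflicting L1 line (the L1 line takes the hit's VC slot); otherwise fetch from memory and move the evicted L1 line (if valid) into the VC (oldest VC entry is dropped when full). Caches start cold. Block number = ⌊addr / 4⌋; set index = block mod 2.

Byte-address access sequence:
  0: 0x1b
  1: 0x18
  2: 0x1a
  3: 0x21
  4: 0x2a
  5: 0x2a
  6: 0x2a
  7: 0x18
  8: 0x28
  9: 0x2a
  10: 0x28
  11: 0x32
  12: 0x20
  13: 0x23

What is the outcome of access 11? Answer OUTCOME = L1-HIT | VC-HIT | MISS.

  [0] addr=0x1b blk=6 s=0: MISS | VC []
  [1] addr=0x18 blk=6 s=0: L1-HIT | VC []
  [2] addr=0x1a blk=6 s=0: L1-HIT | VC []
  [3] addr=0x21 blk=8 s=0: MISS | VC [6]
  [4] addr=0x2a blk=10 s=0: MISS | VC [6, 8]
  [5] addr=0x2a blk=10 s=0: L1-HIT | VC [6, 8]
  [6] addr=0x2a blk=10 s=0: L1-HIT | VC [6, 8]
  [7] addr=0x18 blk=6 s=0: VC-HIT | VC [10, 8]
  [8] addr=0x28 blk=10 s=0: VC-HIT | VC [6, 8]
  [9] addr=0x2a blk=10 s=0: L1-HIT | VC [6, 8]
  [10] addr=0x28 blk=10 s=0: L1-HIT | VC [6, 8]
  [11] addr=0x32 blk=12 s=0: MISS | VC [6, 8, 10]
  [12] addr=0x20 blk=8 s=0: VC-HIT | VC [6, 12, 10]
  [13] addr=0x23 blk=8 s=0: L1-HIT | VC [6, 12, 10]

OUTCOME = MISS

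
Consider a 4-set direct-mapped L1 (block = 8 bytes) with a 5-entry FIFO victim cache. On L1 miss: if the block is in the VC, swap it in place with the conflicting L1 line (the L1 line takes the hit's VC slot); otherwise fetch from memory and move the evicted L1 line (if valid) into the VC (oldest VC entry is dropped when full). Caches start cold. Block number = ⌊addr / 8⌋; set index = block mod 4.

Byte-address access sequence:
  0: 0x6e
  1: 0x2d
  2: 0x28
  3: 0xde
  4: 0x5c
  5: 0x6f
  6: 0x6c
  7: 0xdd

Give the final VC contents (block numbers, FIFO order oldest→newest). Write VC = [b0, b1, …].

VC = [5, 11]

#0 0x6e→b13/s1 MISS; vc=[]
#1 0x2d→b5/s1 MISS; vc=[13]
#2 0x28→b5/s1 L1-HIT; vc=[13]
#3 0xde→b27/s3 MISS; vc=[13]
#4 0x5c→b11/s3 MISS; vc=[13,27]
#5 0x6f→b13/s1 VC-HIT; vc=[5,27]
#6 0x6c→b13/s1 L1-HIT; vc=[5,27]
#7 0xdd→b27/s3 VC-HIT; vc=[5,11]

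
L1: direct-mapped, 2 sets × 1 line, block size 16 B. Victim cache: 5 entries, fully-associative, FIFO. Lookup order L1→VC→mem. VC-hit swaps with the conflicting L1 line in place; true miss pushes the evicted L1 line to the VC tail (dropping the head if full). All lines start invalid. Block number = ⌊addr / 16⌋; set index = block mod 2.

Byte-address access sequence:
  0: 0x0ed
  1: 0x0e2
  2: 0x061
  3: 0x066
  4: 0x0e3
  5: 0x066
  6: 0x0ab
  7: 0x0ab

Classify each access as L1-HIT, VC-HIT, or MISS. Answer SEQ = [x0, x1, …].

SEQ = [MISS, L1-HIT, MISS, L1-HIT, VC-HIT, VC-HIT, MISS, L1-HIT]

0: 0xed (blk 14, set 0) → MISS  vc=[]
1: 0xe2 (blk 14, set 0) → L1-HIT  vc=[]
2: 0x61 (blk 6, set 0) → MISS  vc=[14]
3: 0x66 (blk 6, set 0) → L1-HIT  vc=[14]
4: 0xe3 (blk 14, set 0) → VC-HIT  vc=[6]
5: 0x66 (blk 6, set 0) → VC-HIT  vc=[14]
6: 0xab (blk 10, set 0) → MISS  vc=[14, 6]
7: 0xab (blk 10, set 0) → L1-HIT  vc=[14, 6]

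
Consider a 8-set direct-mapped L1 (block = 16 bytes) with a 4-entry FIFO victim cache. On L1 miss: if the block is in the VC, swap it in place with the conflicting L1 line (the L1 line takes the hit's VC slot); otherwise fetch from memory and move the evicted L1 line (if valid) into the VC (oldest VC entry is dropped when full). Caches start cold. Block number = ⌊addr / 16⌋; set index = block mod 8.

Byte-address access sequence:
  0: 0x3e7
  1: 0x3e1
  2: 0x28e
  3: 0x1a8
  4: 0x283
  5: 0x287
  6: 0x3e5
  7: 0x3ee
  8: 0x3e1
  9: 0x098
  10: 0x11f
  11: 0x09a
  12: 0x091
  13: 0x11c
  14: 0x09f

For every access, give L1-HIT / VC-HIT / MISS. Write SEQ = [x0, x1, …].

SEQ = [MISS, L1-HIT, MISS, MISS, L1-HIT, L1-HIT, L1-HIT, L1-HIT, L1-HIT, MISS, MISS, VC-HIT, L1-HIT, VC-HIT, VC-HIT]

  [0] addr=0x3e7 blk=62 s=6: MISS | VC []
  [1] addr=0x3e1 blk=62 s=6: L1-HIT | VC []
  [2] addr=0x28e blk=40 s=0: MISS | VC []
  [3] addr=0x1a8 blk=26 s=2: MISS | VC []
  [4] addr=0x283 blk=40 s=0: L1-HIT | VC []
  [5] addr=0x287 blk=40 s=0: L1-HIT | VC []
  [6] addr=0x3e5 blk=62 s=6: L1-HIT | VC []
  [7] addr=0x3ee blk=62 s=6: L1-HIT | VC []
  [8] addr=0x3e1 blk=62 s=6: L1-HIT | VC []
  [9] addr=0x98 blk=9 s=1: MISS | VC []
  [10] addr=0x11f blk=17 s=1: MISS | VC [9]
  [11] addr=0x9a blk=9 s=1: VC-HIT | VC [17]
  [12] addr=0x91 blk=9 s=1: L1-HIT | VC [17]
  [13] addr=0x11c blk=17 s=1: VC-HIT | VC [9]
  [14] addr=0x9f blk=9 s=1: VC-HIT | VC [17]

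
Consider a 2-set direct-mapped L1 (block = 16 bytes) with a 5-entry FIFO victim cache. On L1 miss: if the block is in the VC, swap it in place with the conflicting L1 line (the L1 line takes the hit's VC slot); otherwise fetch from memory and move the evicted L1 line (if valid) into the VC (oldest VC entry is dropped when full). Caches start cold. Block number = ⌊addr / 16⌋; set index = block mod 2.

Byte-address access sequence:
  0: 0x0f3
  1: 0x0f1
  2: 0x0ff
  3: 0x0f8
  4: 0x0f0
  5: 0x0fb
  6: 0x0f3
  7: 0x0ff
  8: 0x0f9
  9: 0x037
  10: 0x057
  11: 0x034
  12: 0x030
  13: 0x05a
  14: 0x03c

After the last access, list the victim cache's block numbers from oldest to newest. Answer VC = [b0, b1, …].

VC = [15, 5]

0: 0xf3 (blk 15, set 1) → MISS  vc=[]
1: 0xf1 (blk 15, set 1) → L1-HIT  vc=[]
2: 0xff (blk 15, set 1) → L1-HIT  vc=[]
3: 0xf8 (blk 15, set 1) → L1-HIT  vc=[]
4: 0xf0 (blk 15, set 1) → L1-HIT  vc=[]
5: 0xfb (blk 15, set 1) → L1-HIT  vc=[]
6: 0xf3 (blk 15, set 1) → L1-HIT  vc=[]
7: 0xff (blk 15, set 1) → L1-HIT  vc=[]
8: 0xf9 (blk 15, set 1) → L1-HIT  vc=[]
9: 0x37 (blk 3, set 1) → MISS  vc=[15]
10: 0x57 (blk 5, set 1) → MISS  vc=[15, 3]
11: 0x34 (blk 3, set 1) → VC-HIT  vc=[15, 5]
12: 0x30 (blk 3, set 1) → L1-HIT  vc=[15, 5]
13: 0x5a (blk 5, set 1) → VC-HIT  vc=[15, 3]
14: 0x3c (blk 3, set 1) → VC-HIT  vc=[15, 5]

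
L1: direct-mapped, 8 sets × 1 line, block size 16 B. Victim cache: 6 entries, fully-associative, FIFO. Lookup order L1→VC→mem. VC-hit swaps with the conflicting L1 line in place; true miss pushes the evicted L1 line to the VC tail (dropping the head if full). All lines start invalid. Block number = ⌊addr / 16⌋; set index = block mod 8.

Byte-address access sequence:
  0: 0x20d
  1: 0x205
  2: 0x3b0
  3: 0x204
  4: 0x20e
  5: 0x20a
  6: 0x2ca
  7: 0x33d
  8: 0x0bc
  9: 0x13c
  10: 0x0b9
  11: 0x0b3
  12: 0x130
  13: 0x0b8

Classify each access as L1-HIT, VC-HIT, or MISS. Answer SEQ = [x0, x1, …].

#0 0x20d→b32/s0 MISS; vc=[]
#1 0x205→b32/s0 L1-HIT; vc=[]
#2 0x3b0→b59/s3 MISS; vc=[]
#3 0x204→b32/s0 L1-HIT; vc=[]
#4 0x20e→b32/s0 L1-HIT; vc=[]
#5 0x20a→b32/s0 L1-HIT; vc=[]
#6 0x2ca→b44/s4 MISS; vc=[]
#7 0x33d→b51/s3 MISS; vc=[59]
#8 0xbc→b11/s3 MISS; vc=[59,51]
#9 0x13c→b19/s3 MISS; vc=[59,51,11]
#10 0xb9→b11/s3 VC-HIT; vc=[59,51,19]
#11 0xb3→b11/s3 L1-HIT; vc=[59,51,19]
#12 0x130→b19/s3 VC-HIT; vc=[59,51,11]
#13 0xb8→b11/s3 VC-HIT; vc=[59,51,19]

SEQ = [MISS, L1-HIT, MISS, L1-HIT, L1-HIT, L1-HIT, MISS, MISS, MISS, MISS, VC-HIT, L1-HIT, VC-HIT, VC-HIT]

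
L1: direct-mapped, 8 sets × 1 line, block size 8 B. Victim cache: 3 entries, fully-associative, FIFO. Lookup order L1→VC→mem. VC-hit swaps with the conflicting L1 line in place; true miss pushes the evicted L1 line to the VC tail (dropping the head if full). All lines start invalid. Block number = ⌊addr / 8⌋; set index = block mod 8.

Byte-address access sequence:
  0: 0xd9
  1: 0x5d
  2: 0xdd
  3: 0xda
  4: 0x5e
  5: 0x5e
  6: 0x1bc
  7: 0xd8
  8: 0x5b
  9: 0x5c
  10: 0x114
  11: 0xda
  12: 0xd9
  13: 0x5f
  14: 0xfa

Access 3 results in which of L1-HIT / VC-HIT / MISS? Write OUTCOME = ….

0: 0xd9 (blk 27, set 3) → MISS  vc=[]
1: 0x5d (blk 11, set 3) → MISS  vc=[27]
2: 0xdd (blk 27, set 3) → VC-HIT  vc=[11]
3: 0xda (blk 27, set 3) → L1-HIT  vc=[11]
4: 0x5e (blk 11, set 3) → VC-HIT  vc=[27]
5: 0x5e (blk 11, set 3) → L1-HIT  vc=[27]
6: 0x1bc (blk 55, set 7) → MISS  vc=[27]
7: 0xd8 (blk 27, set 3) → VC-HIT  vc=[11]
8: 0x5b (blk 11, set 3) → VC-HIT  vc=[27]
9: 0x5c (blk 11, set 3) → L1-HIT  vc=[27]
10: 0x114 (blk 34, set 2) → MISS  vc=[27]
11: 0xda (blk 27, set 3) → VC-HIT  vc=[11]
12: 0xd9 (blk 27, set 3) → L1-HIT  vc=[11]
13: 0x5f (blk 11, set 3) → VC-HIT  vc=[27]
14: 0xfa (blk 31, set 7) → MISS  vc=[27, 55]

OUTCOME = L1-HIT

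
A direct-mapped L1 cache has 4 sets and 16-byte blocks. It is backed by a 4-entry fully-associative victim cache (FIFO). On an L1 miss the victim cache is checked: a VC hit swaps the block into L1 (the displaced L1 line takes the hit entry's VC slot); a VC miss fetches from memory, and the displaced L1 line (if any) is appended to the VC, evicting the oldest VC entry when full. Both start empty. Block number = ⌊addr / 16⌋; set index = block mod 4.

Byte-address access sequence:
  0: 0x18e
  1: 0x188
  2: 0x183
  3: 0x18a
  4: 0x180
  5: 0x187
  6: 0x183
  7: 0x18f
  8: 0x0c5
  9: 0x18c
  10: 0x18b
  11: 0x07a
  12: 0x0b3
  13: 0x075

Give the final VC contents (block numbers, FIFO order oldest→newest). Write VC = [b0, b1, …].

#0 0x18e→b24/s0 MISS; vc=[]
#1 0x188→b24/s0 L1-HIT; vc=[]
#2 0x183→b24/s0 L1-HIT; vc=[]
#3 0x18a→b24/s0 L1-HIT; vc=[]
#4 0x180→b24/s0 L1-HIT; vc=[]
#5 0x187→b24/s0 L1-HIT; vc=[]
#6 0x183→b24/s0 L1-HIT; vc=[]
#7 0x18f→b24/s0 L1-HIT; vc=[]
#8 0xc5→b12/s0 MISS; vc=[24]
#9 0x18c→b24/s0 VC-HIT; vc=[12]
#10 0x18b→b24/s0 L1-HIT; vc=[12]
#11 0x7a→b7/s3 MISS; vc=[12]
#12 0xb3→b11/s3 MISS; vc=[12,7]
#13 0x75→b7/s3 VC-HIT; vc=[12,11]

VC = [12, 11]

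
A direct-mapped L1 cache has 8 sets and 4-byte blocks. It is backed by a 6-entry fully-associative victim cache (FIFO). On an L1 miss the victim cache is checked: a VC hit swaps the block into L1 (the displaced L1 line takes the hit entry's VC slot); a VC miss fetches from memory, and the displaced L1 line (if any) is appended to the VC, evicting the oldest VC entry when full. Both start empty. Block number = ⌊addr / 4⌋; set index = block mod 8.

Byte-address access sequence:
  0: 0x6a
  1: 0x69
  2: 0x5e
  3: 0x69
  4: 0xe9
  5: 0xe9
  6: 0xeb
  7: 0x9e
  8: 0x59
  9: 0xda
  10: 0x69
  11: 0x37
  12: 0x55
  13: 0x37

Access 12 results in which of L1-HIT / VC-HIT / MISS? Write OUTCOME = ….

OUTCOME = MISS

0: 0x6a (blk 26, set 2) → MISS  vc=[]
1: 0x69 (blk 26, set 2) → L1-HIT  vc=[]
2: 0x5e (blk 23, set 7) → MISS  vc=[]
3: 0x69 (blk 26, set 2) → L1-HIT  vc=[]
4: 0xe9 (blk 58, set 2) → MISS  vc=[26]
5: 0xe9 (blk 58, set 2) → L1-HIT  vc=[26]
6: 0xeb (blk 58, set 2) → L1-HIT  vc=[26]
7: 0x9e (blk 39, set 7) → MISS  vc=[26, 23]
8: 0x59 (blk 22, set 6) → MISS  vc=[26, 23]
9: 0xda (blk 54, set 6) → MISS  vc=[26, 23, 22]
10: 0x69 (blk 26, set 2) → VC-HIT  vc=[58, 23, 22]
11: 0x37 (blk 13, set 5) → MISS  vc=[58, 23, 22]
12: 0x55 (blk 21, set 5) → MISS  vc=[58, 23, 22, 13]
13: 0x37 (blk 13, set 5) → VC-HIT  vc=[58, 23, 22, 21]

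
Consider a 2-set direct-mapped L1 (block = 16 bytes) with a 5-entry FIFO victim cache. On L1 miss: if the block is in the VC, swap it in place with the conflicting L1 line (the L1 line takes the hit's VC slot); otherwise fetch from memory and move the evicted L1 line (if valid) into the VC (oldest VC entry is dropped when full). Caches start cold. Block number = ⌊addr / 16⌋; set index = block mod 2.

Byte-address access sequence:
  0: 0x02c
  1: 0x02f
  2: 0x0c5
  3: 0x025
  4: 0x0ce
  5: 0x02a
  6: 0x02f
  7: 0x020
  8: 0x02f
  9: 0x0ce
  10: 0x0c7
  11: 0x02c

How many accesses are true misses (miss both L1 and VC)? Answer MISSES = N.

#0 0x2c→b2/s0 MISS; vc=[]
#1 0x2f→b2/s0 L1-HIT; vc=[]
#2 0xc5→b12/s0 MISS; vc=[2]
#3 0x25→b2/s0 VC-HIT; vc=[12]
#4 0xce→b12/s0 VC-HIT; vc=[2]
#5 0x2a→b2/s0 VC-HIT; vc=[12]
#6 0x2f→b2/s0 L1-HIT; vc=[12]
#7 0x20→b2/s0 L1-HIT; vc=[12]
#8 0x2f→b2/s0 L1-HIT; vc=[12]
#9 0xce→b12/s0 VC-HIT; vc=[2]
#10 0xc7→b12/s0 L1-HIT; vc=[2]
#11 0x2c→b2/s0 VC-HIT; vc=[12]

MISSES = 2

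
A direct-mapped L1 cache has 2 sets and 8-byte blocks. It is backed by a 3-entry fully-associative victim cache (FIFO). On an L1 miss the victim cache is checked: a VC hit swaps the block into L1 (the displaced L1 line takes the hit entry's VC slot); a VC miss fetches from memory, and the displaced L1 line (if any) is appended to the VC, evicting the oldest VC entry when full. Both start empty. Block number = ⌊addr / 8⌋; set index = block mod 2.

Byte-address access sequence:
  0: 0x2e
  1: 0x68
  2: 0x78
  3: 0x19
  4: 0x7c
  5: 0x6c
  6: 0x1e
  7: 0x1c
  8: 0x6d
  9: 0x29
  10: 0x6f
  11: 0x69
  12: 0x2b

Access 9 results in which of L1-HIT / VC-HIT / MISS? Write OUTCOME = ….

OUTCOME = VC-HIT

#0 0x2e→b5/s1 MISS; vc=[]
#1 0x68→b13/s1 MISS; vc=[5]
#2 0x78→b15/s1 MISS; vc=[5,13]
#3 0x19→b3/s1 MISS; vc=[5,13,15]
#4 0x7c→b15/s1 VC-HIT; vc=[5,13,3]
#5 0x6c→b13/s1 VC-HIT; vc=[5,15,3]
#6 0x1e→b3/s1 VC-HIT; vc=[5,15,13]
#7 0x1c→b3/s1 L1-HIT; vc=[5,15,13]
#8 0x6d→b13/s1 VC-HIT; vc=[5,15,3]
#9 0x29→b5/s1 VC-HIT; vc=[13,15,3]
#10 0x6f→b13/s1 VC-HIT; vc=[5,15,3]
#11 0x69→b13/s1 L1-HIT; vc=[5,15,3]
#12 0x2b→b5/s1 VC-HIT; vc=[13,15,3]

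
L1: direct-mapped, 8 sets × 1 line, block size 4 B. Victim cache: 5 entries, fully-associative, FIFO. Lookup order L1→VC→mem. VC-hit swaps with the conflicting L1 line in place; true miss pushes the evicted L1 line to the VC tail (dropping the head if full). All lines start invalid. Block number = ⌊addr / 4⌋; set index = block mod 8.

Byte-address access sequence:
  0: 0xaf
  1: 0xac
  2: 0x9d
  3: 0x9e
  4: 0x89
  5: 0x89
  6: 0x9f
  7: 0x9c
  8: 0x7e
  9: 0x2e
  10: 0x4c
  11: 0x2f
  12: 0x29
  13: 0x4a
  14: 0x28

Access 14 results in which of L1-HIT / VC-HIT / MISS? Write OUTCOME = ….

OUTCOME = VC-HIT

#0 0xaf→b43/s3 MISS; vc=[]
#1 0xac→b43/s3 L1-HIT; vc=[]
#2 0x9d→b39/s7 MISS; vc=[]
#3 0x9e→b39/s7 L1-HIT; vc=[]
#4 0x89→b34/s2 MISS; vc=[]
#5 0x89→b34/s2 L1-HIT; vc=[]
#6 0x9f→b39/s7 L1-HIT; vc=[]
#7 0x9c→b39/s7 L1-HIT; vc=[]
#8 0x7e→b31/s7 MISS; vc=[39]
#9 0x2e→b11/s3 MISS; vc=[39,43]
#10 0x4c→b19/s3 MISS; vc=[39,43,11]
#11 0x2f→b11/s3 VC-HIT; vc=[39,43,19]
#12 0x29→b10/s2 MISS; vc=[39,43,19,34]
#13 0x4a→b18/s2 MISS; vc=[39,43,19,34,10]
#14 0x28→b10/s2 VC-HIT; vc=[39,43,19,34,18]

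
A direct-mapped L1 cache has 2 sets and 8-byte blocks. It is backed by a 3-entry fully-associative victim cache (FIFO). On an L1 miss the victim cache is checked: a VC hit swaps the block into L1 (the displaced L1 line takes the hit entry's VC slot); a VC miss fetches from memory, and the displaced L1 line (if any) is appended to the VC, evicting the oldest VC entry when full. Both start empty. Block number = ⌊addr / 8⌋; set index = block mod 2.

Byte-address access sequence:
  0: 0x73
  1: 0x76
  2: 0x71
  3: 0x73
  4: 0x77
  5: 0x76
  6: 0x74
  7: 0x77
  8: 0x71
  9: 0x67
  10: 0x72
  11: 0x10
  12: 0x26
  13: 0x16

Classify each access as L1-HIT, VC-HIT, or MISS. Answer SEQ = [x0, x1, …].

#0 0x73→b14/s0 MISS; vc=[]
#1 0x76→b14/s0 L1-HIT; vc=[]
#2 0x71→b14/s0 L1-HIT; vc=[]
#3 0x73→b14/s0 L1-HIT; vc=[]
#4 0x77→b14/s0 L1-HIT; vc=[]
#5 0x76→b14/s0 L1-HIT; vc=[]
#6 0x74→b14/s0 L1-HIT; vc=[]
#7 0x77→b14/s0 L1-HIT; vc=[]
#8 0x71→b14/s0 L1-HIT; vc=[]
#9 0x67→b12/s0 MISS; vc=[14]
#10 0x72→b14/s0 VC-HIT; vc=[12]
#11 0x10→b2/s0 MISS; vc=[12,14]
#12 0x26→b4/s0 MISS; vc=[12,14,2]
#13 0x16→b2/s0 VC-HIT; vc=[12,14,4]

SEQ = [MISS, L1-HIT, L1-HIT, L1-HIT, L1-HIT, L1-HIT, L1-HIT, L1-HIT, L1-HIT, MISS, VC-HIT, MISS, MISS, VC-HIT]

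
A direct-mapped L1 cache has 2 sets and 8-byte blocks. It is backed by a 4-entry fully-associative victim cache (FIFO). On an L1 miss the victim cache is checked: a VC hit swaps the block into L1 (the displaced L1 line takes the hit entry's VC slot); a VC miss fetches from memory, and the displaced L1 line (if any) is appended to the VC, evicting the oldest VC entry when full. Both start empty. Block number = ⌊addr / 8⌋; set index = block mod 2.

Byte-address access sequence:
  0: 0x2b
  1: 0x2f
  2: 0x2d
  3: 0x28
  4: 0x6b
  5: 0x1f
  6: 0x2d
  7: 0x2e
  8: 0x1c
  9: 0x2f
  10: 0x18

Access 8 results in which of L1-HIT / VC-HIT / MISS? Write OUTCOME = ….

OUTCOME = VC-HIT

  [0] addr=0x2b blk=5 s=1: MISS | VC []
  [1] addr=0x2f blk=5 s=1: L1-HIT | VC []
  [2] addr=0x2d blk=5 s=1: L1-HIT | VC []
  [3] addr=0x28 blk=5 s=1: L1-HIT | VC []
  [4] addr=0x6b blk=13 s=1: MISS | VC [5]
  [5] addr=0x1f blk=3 s=1: MISS | VC [5, 13]
  [6] addr=0x2d blk=5 s=1: VC-HIT | VC [3, 13]
  [7] addr=0x2e blk=5 s=1: L1-HIT | VC [3, 13]
  [8] addr=0x1c blk=3 s=1: VC-HIT | VC [5, 13]
  [9] addr=0x2f blk=5 s=1: VC-HIT | VC [3, 13]
  [10] addr=0x18 blk=3 s=1: VC-HIT | VC [5, 13]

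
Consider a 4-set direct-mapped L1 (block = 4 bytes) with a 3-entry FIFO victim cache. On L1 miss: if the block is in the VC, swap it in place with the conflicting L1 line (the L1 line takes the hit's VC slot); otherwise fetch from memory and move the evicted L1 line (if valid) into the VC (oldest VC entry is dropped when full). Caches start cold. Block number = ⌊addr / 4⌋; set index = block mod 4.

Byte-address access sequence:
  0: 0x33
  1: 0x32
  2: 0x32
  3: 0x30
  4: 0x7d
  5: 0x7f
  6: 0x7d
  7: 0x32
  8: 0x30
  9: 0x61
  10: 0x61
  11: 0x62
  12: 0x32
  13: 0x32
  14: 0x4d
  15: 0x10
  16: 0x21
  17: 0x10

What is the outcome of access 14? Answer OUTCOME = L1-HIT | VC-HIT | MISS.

#0 0x33→b12/s0 MISS; vc=[]
#1 0x32→b12/s0 L1-HIT; vc=[]
#2 0x32→b12/s0 L1-HIT; vc=[]
#3 0x30→b12/s0 L1-HIT; vc=[]
#4 0x7d→b31/s3 MISS; vc=[]
#5 0x7f→b31/s3 L1-HIT; vc=[]
#6 0x7d→b31/s3 L1-HIT; vc=[]
#7 0x32→b12/s0 L1-HIT; vc=[]
#8 0x30→b12/s0 L1-HIT; vc=[]
#9 0x61→b24/s0 MISS; vc=[12]
#10 0x61→b24/s0 L1-HIT; vc=[12]
#11 0x62→b24/s0 L1-HIT; vc=[12]
#12 0x32→b12/s0 VC-HIT; vc=[24]
#13 0x32→b12/s0 L1-HIT; vc=[24]
#14 0x4d→b19/s3 MISS; vc=[24,31]
#15 0x10→b4/s0 MISS; vc=[24,31,12]
#16 0x21→b8/s0 MISS; vc=[31,12,4]
#17 0x10→b4/s0 VC-HIT; vc=[31,12,8]

OUTCOME = MISS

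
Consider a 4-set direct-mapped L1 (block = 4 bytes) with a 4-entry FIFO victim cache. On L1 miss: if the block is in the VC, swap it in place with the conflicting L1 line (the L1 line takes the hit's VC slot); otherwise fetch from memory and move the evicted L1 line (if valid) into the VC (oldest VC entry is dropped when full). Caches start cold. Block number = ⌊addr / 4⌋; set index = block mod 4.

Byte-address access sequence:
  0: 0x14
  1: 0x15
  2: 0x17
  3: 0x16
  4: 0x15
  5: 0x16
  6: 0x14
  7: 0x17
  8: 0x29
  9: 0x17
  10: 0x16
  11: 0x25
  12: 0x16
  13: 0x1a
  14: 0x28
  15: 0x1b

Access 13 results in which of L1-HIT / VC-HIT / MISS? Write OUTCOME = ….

OUTCOME = MISS

0: 0x14 (blk 5, set 1) → MISS  vc=[]
1: 0x15 (blk 5, set 1) → L1-HIT  vc=[]
2: 0x17 (blk 5, set 1) → L1-HIT  vc=[]
3: 0x16 (blk 5, set 1) → L1-HIT  vc=[]
4: 0x15 (blk 5, set 1) → L1-HIT  vc=[]
5: 0x16 (blk 5, set 1) → L1-HIT  vc=[]
6: 0x14 (blk 5, set 1) → L1-HIT  vc=[]
7: 0x17 (blk 5, set 1) → L1-HIT  vc=[]
8: 0x29 (blk 10, set 2) → MISS  vc=[]
9: 0x17 (blk 5, set 1) → L1-HIT  vc=[]
10: 0x16 (blk 5, set 1) → L1-HIT  vc=[]
11: 0x25 (blk 9, set 1) → MISS  vc=[5]
12: 0x16 (blk 5, set 1) → VC-HIT  vc=[9]
13: 0x1a (blk 6, set 2) → MISS  vc=[9, 10]
14: 0x28 (blk 10, set 2) → VC-HIT  vc=[9, 6]
15: 0x1b (blk 6, set 2) → VC-HIT  vc=[9, 10]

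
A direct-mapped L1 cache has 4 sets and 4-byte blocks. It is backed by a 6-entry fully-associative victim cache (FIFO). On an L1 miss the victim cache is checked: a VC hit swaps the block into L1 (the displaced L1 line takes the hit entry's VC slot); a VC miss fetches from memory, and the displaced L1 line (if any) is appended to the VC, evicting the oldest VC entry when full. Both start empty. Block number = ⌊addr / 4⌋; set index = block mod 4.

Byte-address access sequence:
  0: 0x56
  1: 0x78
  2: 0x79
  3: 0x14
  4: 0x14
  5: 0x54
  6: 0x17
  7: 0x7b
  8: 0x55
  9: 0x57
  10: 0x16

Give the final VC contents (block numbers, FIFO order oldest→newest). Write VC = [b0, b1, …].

#0 0x56→b21/s1 MISS; vc=[]
#1 0x78→b30/s2 MISS; vc=[]
#2 0x79→b30/s2 L1-HIT; vc=[]
#3 0x14→b5/s1 MISS; vc=[21]
#4 0x14→b5/s1 L1-HIT; vc=[21]
#5 0x54→b21/s1 VC-HIT; vc=[5]
#6 0x17→b5/s1 VC-HIT; vc=[21]
#7 0x7b→b30/s2 L1-HIT; vc=[21]
#8 0x55→b21/s1 VC-HIT; vc=[5]
#9 0x57→b21/s1 L1-HIT; vc=[5]
#10 0x16→b5/s1 VC-HIT; vc=[21]

VC = [21]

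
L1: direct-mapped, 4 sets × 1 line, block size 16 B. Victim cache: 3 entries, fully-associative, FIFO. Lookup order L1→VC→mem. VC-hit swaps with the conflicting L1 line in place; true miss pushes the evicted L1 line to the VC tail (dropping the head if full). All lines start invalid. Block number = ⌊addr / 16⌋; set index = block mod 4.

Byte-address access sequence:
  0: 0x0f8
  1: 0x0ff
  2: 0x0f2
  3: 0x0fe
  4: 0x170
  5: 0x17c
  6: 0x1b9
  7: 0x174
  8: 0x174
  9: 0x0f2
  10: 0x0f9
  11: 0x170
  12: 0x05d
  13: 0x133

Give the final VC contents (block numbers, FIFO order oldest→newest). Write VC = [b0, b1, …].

  [0] addr=0xf8 blk=15 s=3: MISS | VC []
  [1] addr=0xff blk=15 s=3: L1-HIT | VC []
  [2] addr=0xf2 blk=15 s=3: L1-HIT | VC []
  [3] addr=0xfe blk=15 s=3: L1-HIT | VC []
  [4] addr=0x170 blk=23 s=3: MISS | VC [15]
  [5] addr=0x17c blk=23 s=3: L1-HIT | VC [15]
  [6] addr=0x1b9 blk=27 s=3: MISS | VC [15, 23]
  [7] addr=0x174 blk=23 s=3: VC-HIT | VC [15, 27]
  [8] addr=0x174 blk=23 s=3: L1-HIT | VC [15, 27]
  [9] addr=0xf2 blk=15 s=3: VC-HIT | VC [23, 27]
  [10] addr=0xf9 blk=15 s=3: L1-HIT | VC [23, 27]
  [11] addr=0x170 blk=23 s=3: VC-HIT | VC [15, 27]
  [12] addr=0x5d blk=5 s=1: MISS | VC [15, 27]
  [13] addr=0x133 blk=19 s=3: MISS | VC [15, 27, 23]

VC = [15, 27, 23]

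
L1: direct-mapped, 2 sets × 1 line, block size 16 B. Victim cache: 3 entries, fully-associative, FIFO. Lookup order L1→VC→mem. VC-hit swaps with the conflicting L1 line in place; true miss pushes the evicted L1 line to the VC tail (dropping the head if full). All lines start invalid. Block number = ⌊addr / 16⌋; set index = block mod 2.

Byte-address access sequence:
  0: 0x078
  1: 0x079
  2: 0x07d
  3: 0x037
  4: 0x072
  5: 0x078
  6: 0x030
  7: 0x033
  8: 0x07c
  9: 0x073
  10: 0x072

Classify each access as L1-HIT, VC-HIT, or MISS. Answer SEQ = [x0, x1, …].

  [0] addr=0x78 blk=7 s=1: MISS | VC []
  [1] addr=0x79 blk=7 s=1: L1-HIT | VC []
  [2] addr=0x7d blk=7 s=1: L1-HIT | VC []
  [3] addr=0x37 blk=3 s=1: MISS | VC [7]
  [4] addr=0x72 blk=7 s=1: VC-HIT | VC [3]
  [5] addr=0x78 blk=7 s=1: L1-HIT | VC [3]
  [6] addr=0x30 blk=3 s=1: VC-HIT | VC [7]
  [7] addr=0x33 blk=3 s=1: L1-HIT | VC [7]
  [8] addr=0x7c blk=7 s=1: VC-HIT | VC [3]
  [9] addr=0x73 blk=7 s=1: L1-HIT | VC [3]
  [10] addr=0x72 blk=7 s=1: L1-HIT | VC [3]

SEQ = [MISS, L1-HIT, L1-HIT, MISS, VC-HIT, L1-HIT, VC-HIT, L1-HIT, VC-HIT, L1-HIT, L1-HIT]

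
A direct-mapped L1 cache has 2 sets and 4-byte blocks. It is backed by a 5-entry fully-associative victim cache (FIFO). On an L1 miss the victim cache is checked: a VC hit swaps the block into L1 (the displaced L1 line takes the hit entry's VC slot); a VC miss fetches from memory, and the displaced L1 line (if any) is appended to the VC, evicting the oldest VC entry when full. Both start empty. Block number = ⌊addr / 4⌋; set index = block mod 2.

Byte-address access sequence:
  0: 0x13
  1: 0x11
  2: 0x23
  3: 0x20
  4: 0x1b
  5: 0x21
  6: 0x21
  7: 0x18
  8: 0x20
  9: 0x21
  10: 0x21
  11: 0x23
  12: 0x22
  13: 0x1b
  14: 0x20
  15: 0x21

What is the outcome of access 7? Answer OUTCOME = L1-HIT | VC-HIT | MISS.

0: 0x13 (blk 4, set 0) → MISS  vc=[]
1: 0x11 (blk 4, set 0) → L1-HIT  vc=[]
2: 0x23 (blk 8, set 0) → MISS  vc=[4]
3: 0x20 (blk 8, set 0) → L1-HIT  vc=[4]
4: 0x1b (blk 6, set 0) → MISS  vc=[4, 8]
5: 0x21 (blk 8, set 0) → VC-HIT  vc=[4, 6]
6: 0x21 (blk 8, set 0) → L1-HIT  vc=[4, 6]
7: 0x18 (blk 6, set 0) → VC-HIT  vc=[4, 8]
8: 0x20 (blk 8, set 0) → VC-HIT  vc=[4, 6]
9: 0x21 (blk 8, set 0) → L1-HIT  vc=[4, 6]
10: 0x21 (blk 8, set 0) → L1-HIT  vc=[4, 6]
11: 0x23 (blk 8, set 0) → L1-HIT  vc=[4, 6]
12: 0x22 (blk 8, set 0) → L1-HIT  vc=[4, 6]
13: 0x1b (blk 6, set 0) → VC-HIT  vc=[4, 8]
14: 0x20 (blk 8, set 0) → VC-HIT  vc=[4, 6]
15: 0x21 (blk 8, set 0) → L1-HIT  vc=[4, 6]

OUTCOME = VC-HIT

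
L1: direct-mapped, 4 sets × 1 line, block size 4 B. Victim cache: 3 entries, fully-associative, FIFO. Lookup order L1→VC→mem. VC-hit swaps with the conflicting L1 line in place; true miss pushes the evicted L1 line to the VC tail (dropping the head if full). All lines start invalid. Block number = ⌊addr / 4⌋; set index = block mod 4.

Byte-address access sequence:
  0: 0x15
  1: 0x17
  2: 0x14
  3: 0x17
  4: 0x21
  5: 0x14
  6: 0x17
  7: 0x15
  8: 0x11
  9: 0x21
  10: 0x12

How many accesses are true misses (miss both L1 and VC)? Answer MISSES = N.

MISSES = 3

  [0] addr=0x15 blk=5 s=1: MISS | VC []
  [1] addr=0x17 blk=5 s=1: L1-HIT | VC []
  [2] addr=0x14 blk=5 s=1: L1-HIT | VC []
  [3] addr=0x17 blk=5 s=1: L1-HIT | VC []
  [4] addr=0x21 blk=8 s=0: MISS | VC []
  [5] addr=0x14 blk=5 s=1: L1-HIT | VC []
  [6] addr=0x17 blk=5 s=1: L1-HIT | VC []
  [7] addr=0x15 blk=5 s=1: L1-HIT | VC []
  [8] addr=0x11 blk=4 s=0: MISS | VC [8]
  [9] addr=0x21 blk=8 s=0: VC-HIT | VC [4]
  [10] addr=0x12 blk=4 s=0: VC-HIT | VC [8]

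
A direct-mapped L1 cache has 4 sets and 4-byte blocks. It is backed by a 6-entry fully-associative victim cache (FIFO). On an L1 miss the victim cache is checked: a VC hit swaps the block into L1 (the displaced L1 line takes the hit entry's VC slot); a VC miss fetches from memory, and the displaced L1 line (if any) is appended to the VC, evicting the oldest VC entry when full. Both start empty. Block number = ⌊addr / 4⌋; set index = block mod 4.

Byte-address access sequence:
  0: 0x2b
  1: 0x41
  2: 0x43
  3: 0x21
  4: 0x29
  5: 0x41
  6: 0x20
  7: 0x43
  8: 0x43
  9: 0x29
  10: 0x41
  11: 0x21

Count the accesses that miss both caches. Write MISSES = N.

MISSES = 3

#0 0x2b→b10/s2 MISS; vc=[]
#1 0x41→b16/s0 MISS; vc=[]
#2 0x43→b16/s0 L1-HIT; vc=[]
#3 0x21→b8/s0 MISS; vc=[16]
#4 0x29→b10/s2 L1-HIT; vc=[16]
#5 0x41→b16/s0 VC-HIT; vc=[8]
#6 0x20→b8/s0 VC-HIT; vc=[16]
#7 0x43→b16/s0 VC-HIT; vc=[8]
#8 0x43→b16/s0 L1-HIT; vc=[8]
#9 0x29→b10/s2 L1-HIT; vc=[8]
#10 0x41→b16/s0 L1-HIT; vc=[8]
#11 0x21→b8/s0 VC-HIT; vc=[16]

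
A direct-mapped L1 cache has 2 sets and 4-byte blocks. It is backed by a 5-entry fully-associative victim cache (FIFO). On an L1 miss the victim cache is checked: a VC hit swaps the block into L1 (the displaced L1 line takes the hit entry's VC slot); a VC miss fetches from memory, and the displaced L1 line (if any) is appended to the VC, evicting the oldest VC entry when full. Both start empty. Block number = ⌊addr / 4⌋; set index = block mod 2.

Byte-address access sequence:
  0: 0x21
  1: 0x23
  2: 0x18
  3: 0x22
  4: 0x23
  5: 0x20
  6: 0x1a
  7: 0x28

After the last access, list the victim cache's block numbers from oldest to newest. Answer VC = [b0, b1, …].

#0 0x21→b8/s0 MISS; vc=[]
#1 0x23→b8/s0 L1-HIT; vc=[]
#2 0x18→b6/s0 MISS; vc=[8]
#3 0x22→b8/s0 VC-HIT; vc=[6]
#4 0x23→b8/s0 L1-HIT; vc=[6]
#5 0x20→b8/s0 L1-HIT; vc=[6]
#6 0x1a→b6/s0 VC-HIT; vc=[8]
#7 0x28→b10/s0 MISS; vc=[8,6]

VC = [8, 6]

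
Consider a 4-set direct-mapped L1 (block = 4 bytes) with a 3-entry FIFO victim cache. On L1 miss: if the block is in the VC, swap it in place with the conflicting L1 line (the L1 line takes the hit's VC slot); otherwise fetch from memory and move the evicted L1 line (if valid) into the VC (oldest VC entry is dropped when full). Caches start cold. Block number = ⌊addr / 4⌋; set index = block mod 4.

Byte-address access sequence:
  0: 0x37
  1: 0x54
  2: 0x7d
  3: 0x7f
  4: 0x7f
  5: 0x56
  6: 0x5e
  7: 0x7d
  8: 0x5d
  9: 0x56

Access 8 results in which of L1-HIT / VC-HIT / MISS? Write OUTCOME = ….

0: 0x37 (blk 13, set 1) → MISS  vc=[]
1: 0x54 (blk 21, set 1) → MISS  vc=[13]
2: 0x7d (blk 31, set 3) → MISS  vc=[13]
3: 0x7f (blk 31, set 3) → L1-HIT  vc=[13]
4: 0x7f (blk 31, set 3) → L1-HIT  vc=[13]
5: 0x56 (blk 21, set 1) → L1-HIT  vc=[13]
6: 0x5e (blk 23, set 3) → MISS  vc=[13, 31]
7: 0x7d (blk 31, set 3) → VC-HIT  vc=[13, 23]
8: 0x5d (blk 23, set 3) → VC-HIT  vc=[13, 31]
9: 0x56 (blk 21, set 1) → L1-HIT  vc=[13, 31]

OUTCOME = VC-HIT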